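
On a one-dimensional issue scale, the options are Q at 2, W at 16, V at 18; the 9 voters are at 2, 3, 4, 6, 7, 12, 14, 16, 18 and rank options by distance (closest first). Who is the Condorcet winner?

With single-peaked preferences on a line, the Condorcet winner is the candidate closest to the median voter.
The median voter (position 7) is closest to Q at 2.
Check: Q vs W — voters closer to Q: 5 of 9.

Q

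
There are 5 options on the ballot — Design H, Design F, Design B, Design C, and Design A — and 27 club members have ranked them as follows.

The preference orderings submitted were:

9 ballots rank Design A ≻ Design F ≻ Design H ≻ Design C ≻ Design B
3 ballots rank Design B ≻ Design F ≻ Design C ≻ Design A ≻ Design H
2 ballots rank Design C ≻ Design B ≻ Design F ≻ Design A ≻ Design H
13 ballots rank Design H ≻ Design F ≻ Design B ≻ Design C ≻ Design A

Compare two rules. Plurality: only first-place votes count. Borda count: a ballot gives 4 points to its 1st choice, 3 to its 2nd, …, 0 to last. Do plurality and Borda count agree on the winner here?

Plurality first-place counts: Design H 13, Design F 0, Design B 3, Design C 2, Design A 9 → Design H.
Borda totals: Design H 70, Design F 79, Design B 44, Design C 36, Design A 41 → Design F.
The two rules disagree: plurality picks Design H, Borda picks Design F.

No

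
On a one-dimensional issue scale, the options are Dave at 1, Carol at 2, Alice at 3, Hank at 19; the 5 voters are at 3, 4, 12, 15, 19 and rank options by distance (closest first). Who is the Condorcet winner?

With single-peaked preferences on a line, the Condorcet winner is the candidate closest to the median voter.
The median voter (position 12) is closest to Hank at 19.
Check: Hank vs Alice — voters closer to Hank: 3 of 5.

Hank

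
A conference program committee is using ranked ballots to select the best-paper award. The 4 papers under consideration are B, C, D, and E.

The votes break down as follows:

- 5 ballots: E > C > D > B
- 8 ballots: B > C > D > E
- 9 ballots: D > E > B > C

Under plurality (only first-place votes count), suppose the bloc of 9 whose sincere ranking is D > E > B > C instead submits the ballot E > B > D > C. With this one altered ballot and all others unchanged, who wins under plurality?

First-place totals with the altered ballot: B 8, C 0, D 0, E 14.
The switch changes the winner from D to E.

E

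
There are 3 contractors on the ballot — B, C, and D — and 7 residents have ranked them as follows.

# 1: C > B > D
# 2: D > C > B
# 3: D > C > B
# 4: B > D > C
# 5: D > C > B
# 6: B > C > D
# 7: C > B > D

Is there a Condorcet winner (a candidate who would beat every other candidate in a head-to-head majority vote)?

Head-to-head results (7 voters total):
B vs C: C wins 5–2.
B vs D: B wins 4–3.
C vs D: D wins 4–3.
No candidate beats all others: B beats D beats C beats B, a majority cycle.

No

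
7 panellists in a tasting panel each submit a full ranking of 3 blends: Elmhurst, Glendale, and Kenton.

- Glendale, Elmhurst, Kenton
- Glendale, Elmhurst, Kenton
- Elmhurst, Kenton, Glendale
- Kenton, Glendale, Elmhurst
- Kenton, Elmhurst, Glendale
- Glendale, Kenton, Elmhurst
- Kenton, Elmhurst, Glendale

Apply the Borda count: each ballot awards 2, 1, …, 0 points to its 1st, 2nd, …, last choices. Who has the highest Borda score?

Kenton

Borda scores:
  Elmhurst: 1 + 1 + 2 + 0 + 1 + 0 + 1 = 6
  Glendale: 2 + 2 + 0 + 1 + 0 + 2 + 0 = 7
  Kenton: 0 + 0 + 1 + 2 + 2 + 1 + 2 = 8
Kenton has the highest total.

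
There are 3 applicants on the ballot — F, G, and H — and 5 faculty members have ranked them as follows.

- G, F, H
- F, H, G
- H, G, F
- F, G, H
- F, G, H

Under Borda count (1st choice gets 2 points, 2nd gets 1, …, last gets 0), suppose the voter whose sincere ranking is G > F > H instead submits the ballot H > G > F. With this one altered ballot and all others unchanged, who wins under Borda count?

F

Borda totals with the altered ballot: F 6, G 4, H 5.
The winner is unchanged: still F.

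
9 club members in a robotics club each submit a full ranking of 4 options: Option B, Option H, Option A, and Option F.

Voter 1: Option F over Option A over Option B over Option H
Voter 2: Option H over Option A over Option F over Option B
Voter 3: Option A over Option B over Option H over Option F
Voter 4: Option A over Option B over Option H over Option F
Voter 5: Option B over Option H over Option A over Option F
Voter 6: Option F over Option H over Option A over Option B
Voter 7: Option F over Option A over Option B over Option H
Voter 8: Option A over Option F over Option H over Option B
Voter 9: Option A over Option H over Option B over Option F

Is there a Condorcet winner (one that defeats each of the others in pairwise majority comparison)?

Yes

Head-to-head results (9 voters total):
Option B vs Option H: Option B wins 5–4.
Option B vs Option A: Option A wins 8–1.
Option B vs Option F: Option F wins 5–4.
Option H vs Option A: Option A wins 6–3.
Option H vs Option F: Option H wins 5–4.
Option A vs Option F: Option A wins 6–3.
Option A beats each rival — Option B (8–1), Option H (6–3), Option F (6–3) — so Option A is the Condorcet winner.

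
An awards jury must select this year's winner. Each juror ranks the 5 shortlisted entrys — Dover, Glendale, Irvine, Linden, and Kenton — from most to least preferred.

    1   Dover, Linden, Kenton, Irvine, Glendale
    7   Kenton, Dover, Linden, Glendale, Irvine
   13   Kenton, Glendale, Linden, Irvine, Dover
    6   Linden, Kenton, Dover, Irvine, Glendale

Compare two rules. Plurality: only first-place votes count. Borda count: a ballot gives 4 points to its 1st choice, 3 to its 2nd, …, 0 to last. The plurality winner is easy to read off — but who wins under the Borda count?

Kenton

Plurality first-place counts: Dover 1, Glendale 0, Irvine 0, Linden 6, Kenton 20 → Kenton.
Borda totals: Dover 37, Glendale 46, Irvine 20, Linden 67, Kenton 100 → Kenton.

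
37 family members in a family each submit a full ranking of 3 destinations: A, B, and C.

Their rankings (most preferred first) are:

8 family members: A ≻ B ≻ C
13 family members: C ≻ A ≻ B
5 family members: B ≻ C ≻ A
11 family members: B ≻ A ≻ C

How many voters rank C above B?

Ballots ranking C above B: 13.
Ballots ranking B above C: 8+5+11 = 24.
So 13 of 37 voters prefer C to B.

13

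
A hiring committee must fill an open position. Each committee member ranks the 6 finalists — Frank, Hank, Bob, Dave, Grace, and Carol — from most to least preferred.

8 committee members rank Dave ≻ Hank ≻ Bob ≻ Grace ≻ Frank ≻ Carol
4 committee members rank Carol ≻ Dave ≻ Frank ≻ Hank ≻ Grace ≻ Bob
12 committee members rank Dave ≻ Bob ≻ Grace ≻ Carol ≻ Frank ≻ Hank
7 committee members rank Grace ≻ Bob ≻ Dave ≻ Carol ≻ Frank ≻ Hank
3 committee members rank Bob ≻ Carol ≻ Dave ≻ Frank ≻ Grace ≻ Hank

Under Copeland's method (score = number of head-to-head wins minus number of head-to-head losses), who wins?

Pairwise results:
  Frank vs Hank: Frank wins 26–8.
  Frank vs Bob: Bob wins 30–4.
  Frank vs Dave: Dave wins 34–0.
  Frank vs Grace: Grace wins 27–7.
  Frank vs Carol: Carol wins 26–8.
  Hank vs Bob: Bob wins 22–12.
  Hank vs Dave: Dave wins 34–0.
  Hank vs Grace: Grace wins 22–12.
  Hank vs Carol: Carol wins 26–8.
  Bob vs Dave: Dave wins 24–10.
  Bob vs Grace: Bob wins 23–11.
  Bob vs Carol: Bob wins 30–4.
  Dave vs Grace: Dave wins 27–7.
  Dave vs Carol: Dave wins 27–7.
  Grace vs Carol: Grace wins 27–7.
Copeland scores (wins − losses):
  Frank: 1 − 4 = -3
  Hank: 0 − 5 = -5
  Bob: 4 − 1 = 3
  Dave: 5 − 0 = 5
  Grace: 3 − 2 = 1
  Carol: 2 − 3 = -1
Dave has the best Copeland score.

Dave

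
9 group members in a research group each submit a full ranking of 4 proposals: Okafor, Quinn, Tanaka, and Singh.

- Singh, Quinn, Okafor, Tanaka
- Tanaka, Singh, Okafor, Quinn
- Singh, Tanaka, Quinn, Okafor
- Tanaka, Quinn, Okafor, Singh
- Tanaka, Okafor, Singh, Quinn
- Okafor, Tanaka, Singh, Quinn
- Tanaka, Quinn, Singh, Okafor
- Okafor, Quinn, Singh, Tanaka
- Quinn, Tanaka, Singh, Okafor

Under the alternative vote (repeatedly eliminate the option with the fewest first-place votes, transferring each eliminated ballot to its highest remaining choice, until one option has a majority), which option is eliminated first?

Quinn

Round 1: Tanaka 4, Okafor 2, Singh 2, Quinn 1. Quinn has the fewest and is eliminated.
Round 2: Tanaka 5, Okafor 2, Singh 2. Tanaka has a majority.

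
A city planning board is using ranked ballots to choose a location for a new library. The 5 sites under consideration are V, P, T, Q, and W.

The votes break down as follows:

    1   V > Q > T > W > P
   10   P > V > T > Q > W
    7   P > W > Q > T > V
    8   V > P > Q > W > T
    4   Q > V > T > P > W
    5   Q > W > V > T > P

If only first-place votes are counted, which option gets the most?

First-place vote totals:
  V: 9
  P: 17
  T: 0
  Q: 9
  W: 0
P has the most first-place votes.

P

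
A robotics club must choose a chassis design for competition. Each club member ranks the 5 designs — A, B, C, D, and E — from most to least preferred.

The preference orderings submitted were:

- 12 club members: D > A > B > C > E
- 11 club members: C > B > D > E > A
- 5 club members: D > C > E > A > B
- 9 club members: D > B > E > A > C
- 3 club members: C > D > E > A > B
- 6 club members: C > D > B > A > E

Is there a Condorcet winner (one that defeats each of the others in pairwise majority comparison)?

Head-to-head results (46 voters total):
A vs B: B wins 26–20.
A vs C: C wins 25–21.
A vs D: D wins 46–0.
A vs E: E wins 28–18.
B vs C: C wins 25–21.
B vs D: D wins 35–11.
B vs E: B wins 38–8.
C vs D: D wins 26–20.
C vs E: C wins 37–9.
D vs E: D wins 46–0.
D beats each rival — A (46–0), B (35–11), C (26–20), E (46–0) — so D is the Condorcet winner.

Yes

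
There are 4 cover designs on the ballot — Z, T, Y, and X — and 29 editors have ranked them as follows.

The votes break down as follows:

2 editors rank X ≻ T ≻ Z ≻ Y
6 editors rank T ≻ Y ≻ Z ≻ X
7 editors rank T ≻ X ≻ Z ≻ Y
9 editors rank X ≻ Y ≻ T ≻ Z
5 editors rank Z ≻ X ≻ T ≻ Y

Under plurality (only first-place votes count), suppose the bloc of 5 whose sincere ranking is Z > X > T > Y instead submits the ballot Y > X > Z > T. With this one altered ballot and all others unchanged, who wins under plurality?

T

First-place totals with the altered ballot: Z 0, T 13, Y 5, X 11.
The winner is unchanged: still T.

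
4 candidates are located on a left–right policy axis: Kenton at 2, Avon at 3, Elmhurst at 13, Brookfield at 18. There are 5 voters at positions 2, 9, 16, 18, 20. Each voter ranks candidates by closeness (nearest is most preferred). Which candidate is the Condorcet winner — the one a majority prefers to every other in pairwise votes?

With single-peaked preferences on a line, the Condorcet winner is the candidate closest to the median voter.
The median voter (position 16) is closest to Brookfield at 18.
Check: Brookfield vs Elmhurst — voters closer to Brookfield: 3 of 5.

Brookfield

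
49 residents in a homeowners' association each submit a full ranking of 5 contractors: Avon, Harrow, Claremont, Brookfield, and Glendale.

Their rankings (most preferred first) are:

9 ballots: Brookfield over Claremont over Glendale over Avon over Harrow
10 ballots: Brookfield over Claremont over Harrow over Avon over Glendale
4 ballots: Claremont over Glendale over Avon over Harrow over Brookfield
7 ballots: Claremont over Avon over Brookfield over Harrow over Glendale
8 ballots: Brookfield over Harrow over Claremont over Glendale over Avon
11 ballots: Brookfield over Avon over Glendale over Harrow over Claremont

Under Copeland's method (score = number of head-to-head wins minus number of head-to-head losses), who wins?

Brookfield

Pairwise results:
  Avon vs Harrow: Avon wins 31–18.
  Avon vs Claremont: Claremont wins 38–11.
  Avon vs Brookfield: Brookfield wins 38–11.
  Avon vs Glendale: Avon wins 28–21.
  Harrow vs Claremont: Claremont wins 30–19.
  Harrow vs Brookfield: Brookfield wins 45–4.
  Harrow vs Glendale: Harrow wins 25–24.
  Claremont vs Brookfield: Brookfield wins 38–11.
  Claremont vs Glendale: Claremont wins 38–11.
  Brookfield vs Glendale: Brookfield wins 45–4.
Copeland scores (wins − losses):
  Avon: 2 − 2 = 0
  Harrow: 1 − 3 = -2
  Claremont: 3 − 1 = 2
  Brookfield: 4 − 0 = 4
  Glendale: 0 − 4 = -4
Brookfield has the best Copeland score.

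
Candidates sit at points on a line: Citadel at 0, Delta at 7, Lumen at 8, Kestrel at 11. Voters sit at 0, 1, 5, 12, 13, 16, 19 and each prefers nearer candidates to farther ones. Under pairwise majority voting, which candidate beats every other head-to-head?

With single-peaked preferences on a line, the Condorcet winner is the candidate closest to the median voter.
The median voter (position 12) is closest to Kestrel at 11.
Check: Kestrel vs Lumen — voters closer to Kestrel: 4 of 7.

Kestrel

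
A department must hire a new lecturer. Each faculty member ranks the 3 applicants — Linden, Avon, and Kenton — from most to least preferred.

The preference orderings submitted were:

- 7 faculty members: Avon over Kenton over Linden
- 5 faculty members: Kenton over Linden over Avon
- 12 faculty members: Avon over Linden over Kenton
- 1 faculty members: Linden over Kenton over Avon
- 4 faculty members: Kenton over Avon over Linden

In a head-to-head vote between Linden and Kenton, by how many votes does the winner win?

3

Ballots ranking Linden above Kenton: 12+1 = 13.
Ballots ranking Kenton above Linden: 7+5+4 = 16.
Kenton wins 16–13, a margin of 3.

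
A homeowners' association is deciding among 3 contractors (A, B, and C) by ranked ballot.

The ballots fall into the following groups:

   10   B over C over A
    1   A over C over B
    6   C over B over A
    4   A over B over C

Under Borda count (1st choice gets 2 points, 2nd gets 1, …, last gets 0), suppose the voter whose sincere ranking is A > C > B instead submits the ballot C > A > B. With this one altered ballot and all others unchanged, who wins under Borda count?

B

Borda totals with the altered ballot: A 9, B 30, C 24.
The winner is unchanged: still B.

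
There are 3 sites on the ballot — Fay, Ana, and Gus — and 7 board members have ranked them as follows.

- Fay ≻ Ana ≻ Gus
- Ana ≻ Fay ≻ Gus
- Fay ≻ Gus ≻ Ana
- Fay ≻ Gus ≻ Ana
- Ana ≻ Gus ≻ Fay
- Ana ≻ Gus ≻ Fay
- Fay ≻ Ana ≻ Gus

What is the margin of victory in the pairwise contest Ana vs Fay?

Ballots ranking Ana above Fay: 3.
Ballots ranking Fay above Ana: 4.
Fay wins 4–3, a margin of 1.

1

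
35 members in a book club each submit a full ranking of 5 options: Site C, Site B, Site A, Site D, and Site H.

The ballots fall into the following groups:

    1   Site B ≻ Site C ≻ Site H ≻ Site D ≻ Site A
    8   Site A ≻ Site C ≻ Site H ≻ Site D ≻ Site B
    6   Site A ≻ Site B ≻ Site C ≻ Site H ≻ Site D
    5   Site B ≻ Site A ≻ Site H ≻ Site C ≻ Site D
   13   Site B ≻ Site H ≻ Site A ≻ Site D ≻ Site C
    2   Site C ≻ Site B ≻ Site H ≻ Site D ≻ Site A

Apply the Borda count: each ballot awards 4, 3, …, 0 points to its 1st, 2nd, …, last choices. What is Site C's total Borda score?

Borda scores:
  Site C: 3 + 8·3 + 6·2 + 5·1 + 13·0 + 2·4 = 52
  Site B: 4 + 8·0 + 6·3 + 5·4 + 13·4 + 2·3 = 100
  Site A: 0 + 8·4 + 6·4 + 5·3 + 13·2 + 2·0 = 97
  Site D: 1 + 8·1 + 6·0 + 5·0 + 13·1 + 2·1 = 24
  Site H: 2 + 8·2 + 6·1 + 5·2 + 13·3 + 2·2 = 77

52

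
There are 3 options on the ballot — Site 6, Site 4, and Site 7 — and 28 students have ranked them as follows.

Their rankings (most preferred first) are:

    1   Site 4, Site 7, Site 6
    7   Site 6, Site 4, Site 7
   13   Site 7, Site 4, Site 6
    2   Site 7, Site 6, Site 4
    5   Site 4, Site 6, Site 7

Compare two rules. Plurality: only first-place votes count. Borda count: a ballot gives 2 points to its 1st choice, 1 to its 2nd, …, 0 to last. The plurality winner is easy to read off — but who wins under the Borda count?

Plurality first-place counts: Site 6 7, Site 4 6, Site 7 15 → Site 7.
Borda totals: Site 6 21, Site 4 32, Site 7 31 → Site 4.

Site 4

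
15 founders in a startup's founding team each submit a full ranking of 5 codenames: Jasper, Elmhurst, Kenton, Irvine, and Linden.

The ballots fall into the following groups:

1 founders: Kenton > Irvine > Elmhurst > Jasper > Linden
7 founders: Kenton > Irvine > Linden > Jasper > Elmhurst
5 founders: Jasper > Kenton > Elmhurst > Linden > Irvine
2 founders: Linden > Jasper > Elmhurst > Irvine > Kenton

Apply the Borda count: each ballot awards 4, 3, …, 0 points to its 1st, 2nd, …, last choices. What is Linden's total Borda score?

Borda scores:
  Jasper: 1 + 7·1 + 5·4 + 2·3 = 34
  Elmhurst: 2 + 7·0 + 5·2 + 2·2 = 16
  Kenton: 4 + 7·4 + 5·3 + 2·0 = 47
  Irvine: 3 + 7·3 + 5·0 + 2·1 = 26
  Linden: 0 + 7·2 + 5·1 + 2·4 = 27

27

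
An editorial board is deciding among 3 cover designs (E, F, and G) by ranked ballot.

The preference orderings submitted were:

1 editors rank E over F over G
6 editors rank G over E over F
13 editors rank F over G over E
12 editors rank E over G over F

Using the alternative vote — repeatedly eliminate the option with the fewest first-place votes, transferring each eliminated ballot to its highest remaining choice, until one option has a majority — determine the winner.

E

Round 1: E 13, F 13, G 6. G has the fewest and is eliminated.
Round 2: E 19, F 13. E has a majority.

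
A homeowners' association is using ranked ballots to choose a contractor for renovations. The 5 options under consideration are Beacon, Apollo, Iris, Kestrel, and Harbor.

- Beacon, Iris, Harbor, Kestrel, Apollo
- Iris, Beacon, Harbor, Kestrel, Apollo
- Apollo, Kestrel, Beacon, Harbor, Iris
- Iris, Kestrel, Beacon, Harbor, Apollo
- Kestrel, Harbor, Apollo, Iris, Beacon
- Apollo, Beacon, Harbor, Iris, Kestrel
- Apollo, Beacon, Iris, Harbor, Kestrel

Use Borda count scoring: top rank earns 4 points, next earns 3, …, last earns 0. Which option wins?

Beacon

Borda scores:
  Beacon: 4 + 3 + 2 + 2 + 0 + 3 + 3 = 17
  Apollo: 0 + 0 + 4 + 0 + 2 + 4 + 4 = 14
  Iris: 3 + 4 + 0 + 4 + 1 + 1 + 2 = 15
  Kestrel: 1 + 1 + 3 + 3 + 4 + 0 + 0 = 12
  Harbor: 2 + 2 + 1 + 1 + 3 + 2 + 1 = 12
Beacon has the highest total.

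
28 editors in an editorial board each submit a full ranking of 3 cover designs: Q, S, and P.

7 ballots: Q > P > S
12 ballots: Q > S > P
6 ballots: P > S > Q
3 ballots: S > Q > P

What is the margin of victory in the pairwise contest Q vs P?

Ballots ranking Q above P: 7+12+3 = 22.
Ballots ranking P above Q: 6.
Q wins 22–6, a margin of 16.

16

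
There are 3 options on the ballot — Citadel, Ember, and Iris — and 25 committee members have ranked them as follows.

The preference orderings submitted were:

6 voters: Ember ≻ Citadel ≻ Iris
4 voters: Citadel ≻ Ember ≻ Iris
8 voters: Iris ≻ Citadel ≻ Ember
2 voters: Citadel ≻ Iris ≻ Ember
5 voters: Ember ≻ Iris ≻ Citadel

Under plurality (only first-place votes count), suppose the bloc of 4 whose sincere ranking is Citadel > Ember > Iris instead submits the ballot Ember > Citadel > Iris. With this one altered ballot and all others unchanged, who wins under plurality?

Ember

First-place totals with the altered ballot: Citadel 2, Ember 15, Iris 8.
The winner is unchanged: still Ember.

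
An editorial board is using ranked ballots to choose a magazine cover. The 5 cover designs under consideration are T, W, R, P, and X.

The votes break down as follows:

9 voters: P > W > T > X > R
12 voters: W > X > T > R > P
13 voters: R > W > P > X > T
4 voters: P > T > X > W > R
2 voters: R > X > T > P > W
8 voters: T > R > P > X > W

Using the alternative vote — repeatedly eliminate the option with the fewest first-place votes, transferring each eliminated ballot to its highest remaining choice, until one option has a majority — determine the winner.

R

Round 1: R 15, P 13, W 12, T 8, X 0. X has the fewest and is eliminated.
Round 2: R 15, P 13, W 12, T 8. T has the fewest and is eliminated.
Round 3: R 23, P 13, W 12. W has the fewest and is eliminated.
Round 4: R 35, P 13. R has a majority.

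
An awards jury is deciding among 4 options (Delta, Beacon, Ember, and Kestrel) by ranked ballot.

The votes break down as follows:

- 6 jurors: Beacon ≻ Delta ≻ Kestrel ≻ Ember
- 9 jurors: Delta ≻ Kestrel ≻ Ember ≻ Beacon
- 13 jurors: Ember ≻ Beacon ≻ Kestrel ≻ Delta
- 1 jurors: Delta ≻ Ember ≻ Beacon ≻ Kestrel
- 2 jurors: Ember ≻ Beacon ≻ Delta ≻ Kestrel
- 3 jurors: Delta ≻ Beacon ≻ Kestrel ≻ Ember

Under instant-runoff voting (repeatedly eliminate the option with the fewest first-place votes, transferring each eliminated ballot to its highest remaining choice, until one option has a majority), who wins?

Delta

Round 1: Ember 15, Delta 13, Beacon 6, Kestrel 0. Kestrel has the fewest and is eliminated.
Round 2: Ember 15, Delta 13, Beacon 6. Beacon has the fewest and is eliminated.
Round 3: Delta 19, Ember 15. Delta has a majority.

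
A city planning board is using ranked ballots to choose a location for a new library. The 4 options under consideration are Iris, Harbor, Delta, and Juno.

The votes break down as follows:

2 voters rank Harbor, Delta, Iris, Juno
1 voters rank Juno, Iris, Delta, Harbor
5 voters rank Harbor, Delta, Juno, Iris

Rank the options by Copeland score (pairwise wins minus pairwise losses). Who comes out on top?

Pairwise results:
  Iris vs Harbor: Harbor wins 7–1.
  Iris vs Delta: Delta wins 7–1.
  Iris vs Juno: Juno wins 6–2.
  Harbor vs Delta: Harbor wins 7–1.
  Harbor vs Juno: Harbor wins 7–1.
  Delta vs Juno: Delta wins 7–1.
Copeland scores (wins − losses):
  Iris: 0 − 3 = -3
  Harbor: 3 − 0 = 3
  Delta: 2 − 1 = 1
  Juno: 1 − 2 = -1
Harbor has the best Copeland score.

Harbor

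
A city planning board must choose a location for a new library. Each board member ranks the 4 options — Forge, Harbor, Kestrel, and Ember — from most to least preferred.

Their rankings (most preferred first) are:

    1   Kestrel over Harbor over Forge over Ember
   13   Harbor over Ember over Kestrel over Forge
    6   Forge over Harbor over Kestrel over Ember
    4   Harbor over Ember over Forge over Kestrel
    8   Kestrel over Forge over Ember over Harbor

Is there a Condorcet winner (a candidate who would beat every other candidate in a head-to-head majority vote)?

Head-to-head results (32 voters total):
Forge vs Harbor: Harbor wins 18–14.
Forge vs Kestrel: Kestrel wins 22–10.
Forge vs Ember: Ember wins 17–15.
Harbor vs Kestrel: Harbor wins 23–9.
Harbor vs Ember: Harbor wins 24–8.
Kestrel vs Ember: Ember wins 17–15.
Harbor beats each rival — Forge (18–14), Kestrel (23–9), Ember (24–8) — so Harbor is the Condorcet winner.

Yes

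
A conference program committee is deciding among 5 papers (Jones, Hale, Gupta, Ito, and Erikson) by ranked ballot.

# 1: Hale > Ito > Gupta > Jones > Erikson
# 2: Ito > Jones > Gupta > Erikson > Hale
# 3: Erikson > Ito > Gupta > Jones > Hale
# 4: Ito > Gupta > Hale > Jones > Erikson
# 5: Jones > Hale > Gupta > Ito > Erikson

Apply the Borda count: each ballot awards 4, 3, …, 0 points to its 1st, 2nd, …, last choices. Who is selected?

Borda scores:
  Jones: 1 + 3 + 1 + 1 + 4 = 10
  Hale: 4 + 0 + 0 + 2 + 3 = 9
  Gupta: 2 + 2 + 2 + 3 + 2 = 11
  Ito: 3 + 4 + 3 + 4 + 1 = 15
  Erikson: 0 + 1 + 4 + 0 + 0 = 5
Ito has the highest total.

Ito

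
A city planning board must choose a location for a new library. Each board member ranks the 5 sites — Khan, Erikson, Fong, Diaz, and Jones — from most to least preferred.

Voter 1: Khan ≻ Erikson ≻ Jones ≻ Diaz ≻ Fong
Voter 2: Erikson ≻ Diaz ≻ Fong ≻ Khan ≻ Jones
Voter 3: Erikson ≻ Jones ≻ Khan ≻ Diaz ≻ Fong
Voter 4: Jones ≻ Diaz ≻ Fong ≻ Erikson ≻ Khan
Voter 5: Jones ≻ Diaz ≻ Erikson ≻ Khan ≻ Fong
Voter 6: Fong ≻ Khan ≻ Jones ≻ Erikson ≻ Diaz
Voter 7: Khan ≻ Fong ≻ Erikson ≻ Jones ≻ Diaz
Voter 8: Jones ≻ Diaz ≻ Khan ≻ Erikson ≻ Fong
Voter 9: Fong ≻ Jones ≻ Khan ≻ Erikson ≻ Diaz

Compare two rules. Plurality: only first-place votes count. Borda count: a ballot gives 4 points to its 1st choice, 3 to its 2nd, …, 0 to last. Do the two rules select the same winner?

Yes

Plurality first-place counts: Khan 2, Erikson 2, Fong 2, Diaz 0, Jones 3 → Jones.
Borda totals: Khan 19, Erikson 19, Fong 15, Diaz 14, Jones 23 → Jones.
The two rules agree on Jones.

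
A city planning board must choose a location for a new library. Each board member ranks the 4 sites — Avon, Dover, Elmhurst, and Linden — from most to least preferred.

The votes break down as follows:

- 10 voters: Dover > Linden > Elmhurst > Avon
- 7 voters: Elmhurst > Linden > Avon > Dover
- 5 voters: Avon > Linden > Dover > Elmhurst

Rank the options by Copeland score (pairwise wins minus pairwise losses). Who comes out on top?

Linden

Pairwise results:
  Avon vs Dover: Avon wins 12–10.
  Avon vs Elmhurst: Elmhurst wins 17–5.
  Avon vs Linden: Linden wins 17–5.
  Dover vs Elmhurst: Dover wins 15–7.
  Dover vs Linden: Linden wins 12–10.
  Elmhurst vs Linden: Linden wins 15–7.
Copeland scores (wins − losses):
  Avon: 1 − 2 = -1
  Dover: 1 − 2 = -1
  Elmhurst: 1 − 2 = -1
  Linden: 3 − 0 = 3
Linden has the best Copeland score.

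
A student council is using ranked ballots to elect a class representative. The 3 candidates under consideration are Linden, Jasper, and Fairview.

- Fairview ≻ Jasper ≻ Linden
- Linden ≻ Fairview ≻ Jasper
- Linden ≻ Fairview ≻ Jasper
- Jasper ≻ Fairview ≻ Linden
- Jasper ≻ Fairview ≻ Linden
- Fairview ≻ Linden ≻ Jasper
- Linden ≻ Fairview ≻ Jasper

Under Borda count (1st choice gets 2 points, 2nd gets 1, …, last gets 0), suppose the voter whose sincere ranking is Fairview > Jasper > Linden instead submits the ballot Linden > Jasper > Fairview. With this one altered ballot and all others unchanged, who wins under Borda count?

Linden

Borda totals with the altered ballot: Linden 9, Jasper 5, Fairview 7.
The switch changes the winner from Fairview to Linden.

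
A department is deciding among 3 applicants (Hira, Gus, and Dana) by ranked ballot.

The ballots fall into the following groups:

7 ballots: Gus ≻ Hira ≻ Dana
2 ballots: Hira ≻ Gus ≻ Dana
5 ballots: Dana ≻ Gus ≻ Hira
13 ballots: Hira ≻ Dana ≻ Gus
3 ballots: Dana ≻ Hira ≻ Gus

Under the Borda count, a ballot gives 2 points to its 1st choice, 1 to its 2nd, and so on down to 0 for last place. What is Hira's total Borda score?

Borda scores:
  Hira: 7·1 + 2·2 + 5·0 + 13·2 + 3·1 = 40
  Gus: 7·2 + 2·1 + 5·1 + 13·0 + 3·0 = 21
  Dana: 7·0 + 2·0 + 5·2 + 13·1 + 3·2 = 29

40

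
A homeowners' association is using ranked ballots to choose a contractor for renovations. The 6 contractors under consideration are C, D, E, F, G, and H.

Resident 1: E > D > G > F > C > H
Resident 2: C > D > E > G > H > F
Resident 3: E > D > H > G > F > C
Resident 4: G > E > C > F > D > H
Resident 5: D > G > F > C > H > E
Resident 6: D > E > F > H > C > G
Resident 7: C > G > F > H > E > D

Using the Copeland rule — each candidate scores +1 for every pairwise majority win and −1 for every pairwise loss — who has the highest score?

E

Pairwise results:
  C vs D: D wins 4–3.
  C vs E: E wins 4–3.
  C vs F: F wins 4–3.
  C vs G: G wins 4–3.
  C vs H: C wins 5–2.
  D vs E: E wins 4–3.
  D vs F: D wins 5–2.
  D vs G: D wins 5–2.
  D vs H: D wins 6–1.
  E vs F: E wins 5–2.
  E vs G: E wins 4–3.
  E vs H: E wins 5–2.
  F vs G: G wins 6–1.
  F vs H: F wins 5–2.
  G vs H: G wins 5–2.
Copeland scores (wins − losses):
  C: 1 − 4 = -3
  D: 4 − 1 = 3
  E: 5 − 0 = 5
  F: 2 − 3 = -1
  G: 3 − 2 = 1
  H: 0 − 5 = -5
E has the best Copeland score.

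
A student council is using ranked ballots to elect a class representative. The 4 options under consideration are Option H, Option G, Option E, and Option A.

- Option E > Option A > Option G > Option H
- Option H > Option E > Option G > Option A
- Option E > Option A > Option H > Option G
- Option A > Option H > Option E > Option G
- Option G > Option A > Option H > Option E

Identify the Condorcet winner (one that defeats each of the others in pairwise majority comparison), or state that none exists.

Head-to-head results (5 voters total):
Option H vs Option G: Option H wins 3–2.
Option H vs Option E: Option H wins 3–2.
Option H vs Option A: Option A wins 4–1.
Option G vs Option E: Option E wins 4–1.
Option G vs Option A: Option A wins 3–2.
Option E vs Option A: Option E wins 3–2.
No candidate beats all others: Option H beats Option E beats Option A beats Option H, a majority cycle.

No Condorcet winner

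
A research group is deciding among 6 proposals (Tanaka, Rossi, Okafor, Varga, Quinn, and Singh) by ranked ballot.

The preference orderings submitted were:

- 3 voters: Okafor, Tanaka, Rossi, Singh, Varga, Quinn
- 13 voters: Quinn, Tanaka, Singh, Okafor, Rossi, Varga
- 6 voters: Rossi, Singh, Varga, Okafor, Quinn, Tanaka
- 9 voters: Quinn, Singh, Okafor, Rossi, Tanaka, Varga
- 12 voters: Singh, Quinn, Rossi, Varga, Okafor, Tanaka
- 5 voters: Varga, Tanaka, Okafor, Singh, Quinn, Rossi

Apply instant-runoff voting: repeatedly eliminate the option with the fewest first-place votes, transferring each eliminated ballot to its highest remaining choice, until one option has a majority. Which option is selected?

Round 1: Quinn 22, Singh 12, Rossi 6, Varga 5, Okafor 3, Tanaka 0. Tanaka has the fewest and is eliminated.
Round 2: Quinn 22, Singh 12, Rossi 6, Varga 5, Okafor 3. Okafor has the fewest and is eliminated.
Round 3: Quinn 22, Singh 12, Rossi 9, Varga 5. Varga has the fewest and is eliminated.
Round 4: Quinn 22, Singh 17, Rossi 9. Rossi has the fewest and is eliminated.
Round 5: Singh 26, Quinn 22. Singh has a majority.

Singh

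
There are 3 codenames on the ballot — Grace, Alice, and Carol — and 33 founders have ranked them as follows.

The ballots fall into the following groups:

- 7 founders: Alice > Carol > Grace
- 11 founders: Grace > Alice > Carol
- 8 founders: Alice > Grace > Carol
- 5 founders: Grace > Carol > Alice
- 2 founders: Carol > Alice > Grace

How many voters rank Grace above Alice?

16

Ballots ranking Grace above Alice: 11+5 = 16.
Ballots ranking Alice above Grace: 7+8+2 = 17.
So 16 of 33 voters prefer Grace to Alice.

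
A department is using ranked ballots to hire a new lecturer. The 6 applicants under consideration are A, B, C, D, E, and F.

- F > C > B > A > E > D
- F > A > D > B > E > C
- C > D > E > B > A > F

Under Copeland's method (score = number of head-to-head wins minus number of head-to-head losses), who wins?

F

Pairwise results:
  A vs B: B wins 2–1.
  A vs C: C wins 2–1.
  A vs D: A wins 2–1.
  A vs E: A wins 2–1.
  A vs F: F wins 2–1.
  B vs C: C wins 2–1.
  B vs D: D wins 2–1.
  B vs E: B wins 2–1.
  B vs F: F wins 2–1.
  C vs D: C wins 2–1.
  C vs E: C wins 2–1.
  C vs F: F wins 2–1.
  D vs E: D wins 2–1.
  D vs F: F wins 2–1.
  E vs F: F wins 2–1.
Copeland scores (wins − losses):
  A: 2 − 3 = -1
  B: 2 − 3 = -1
  C: 4 − 1 = 3
  D: 2 − 3 = -1
  E: 0 − 5 = -5
  F: 5 − 0 = 5
F has the best Copeland score.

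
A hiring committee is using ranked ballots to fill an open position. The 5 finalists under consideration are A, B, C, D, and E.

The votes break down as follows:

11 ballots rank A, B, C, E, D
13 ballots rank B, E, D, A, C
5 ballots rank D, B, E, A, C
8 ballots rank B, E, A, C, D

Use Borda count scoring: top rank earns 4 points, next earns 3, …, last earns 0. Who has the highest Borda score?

B

Borda scores:
  A: 11·4 + 13·1 + 5·1 + 8·2 = 78
  B: 11·3 + 13·4 + 5·3 + 8·4 = 132
  C: 11·2 + 13·0 + 5·0 + 8·1 = 30
  D: 11·0 + 13·2 + 5·4 + 8·0 = 46
  E: 11·1 + 13·3 + 5·2 + 8·3 = 84
B has the highest total.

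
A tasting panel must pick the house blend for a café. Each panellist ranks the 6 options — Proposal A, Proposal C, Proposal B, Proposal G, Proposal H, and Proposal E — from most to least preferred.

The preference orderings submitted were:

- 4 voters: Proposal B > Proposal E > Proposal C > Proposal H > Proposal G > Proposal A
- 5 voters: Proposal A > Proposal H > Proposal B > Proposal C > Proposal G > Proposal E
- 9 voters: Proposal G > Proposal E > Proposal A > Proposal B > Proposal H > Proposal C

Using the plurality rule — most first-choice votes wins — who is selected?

First-place vote totals:
  Proposal A: 5
  Proposal C: 0
  Proposal B: 4
  Proposal G: 9
  Proposal H: 0
  Proposal E: 0
Proposal G has the most first-place votes.

Proposal G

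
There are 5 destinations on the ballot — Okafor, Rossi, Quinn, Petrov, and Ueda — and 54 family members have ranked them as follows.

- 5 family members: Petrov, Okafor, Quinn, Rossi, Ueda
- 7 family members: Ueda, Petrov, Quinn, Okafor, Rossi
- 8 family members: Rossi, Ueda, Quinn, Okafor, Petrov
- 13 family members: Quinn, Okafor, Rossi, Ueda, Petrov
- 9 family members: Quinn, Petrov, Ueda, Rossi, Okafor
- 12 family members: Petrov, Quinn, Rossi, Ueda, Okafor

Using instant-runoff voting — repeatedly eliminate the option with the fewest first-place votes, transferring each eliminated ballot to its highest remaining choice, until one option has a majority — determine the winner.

Round 1: Quinn 22, Petrov 17, Rossi 8, Ueda 7, Okafor 0. Okafor has the fewest and is eliminated.
Round 2: Quinn 22, Petrov 17, Rossi 8, Ueda 7. Ueda has the fewest and is eliminated.
Round 3: Petrov 24, Quinn 22, Rossi 8. Rossi has the fewest and is eliminated.
Round 4: Quinn 30, Petrov 24. Quinn has a majority.

Quinn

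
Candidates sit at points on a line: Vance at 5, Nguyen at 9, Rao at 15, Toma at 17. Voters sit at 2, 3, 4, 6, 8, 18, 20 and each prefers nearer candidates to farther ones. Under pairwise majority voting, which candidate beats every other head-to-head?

With single-peaked preferences on a line, the Condorcet winner is the candidate closest to the median voter.
The median voter (position 6) is closest to Vance at 5.
Check: Vance vs Nguyen — voters closer to Vance: 4 of 7.

Vance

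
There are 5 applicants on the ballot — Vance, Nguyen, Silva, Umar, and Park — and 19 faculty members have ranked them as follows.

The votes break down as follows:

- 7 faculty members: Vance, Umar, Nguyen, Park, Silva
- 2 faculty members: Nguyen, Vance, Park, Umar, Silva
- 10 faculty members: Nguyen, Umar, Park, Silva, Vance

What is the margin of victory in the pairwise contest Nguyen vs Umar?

5

Ballots ranking Nguyen above Umar: 2+10 = 12.
Ballots ranking Umar above Nguyen: 7.
Nguyen wins 12–7, a margin of 5.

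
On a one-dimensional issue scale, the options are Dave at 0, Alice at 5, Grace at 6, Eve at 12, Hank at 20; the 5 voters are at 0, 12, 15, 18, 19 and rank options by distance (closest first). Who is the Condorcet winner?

Eve

With single-peaked preferences on a line, the Condorcet winner is the candidate closest to the median voter.
The median voter (position 15) is closest to Eve at 12.
Check: Eve vs Hank — voters closer to Eve: 3 of 5.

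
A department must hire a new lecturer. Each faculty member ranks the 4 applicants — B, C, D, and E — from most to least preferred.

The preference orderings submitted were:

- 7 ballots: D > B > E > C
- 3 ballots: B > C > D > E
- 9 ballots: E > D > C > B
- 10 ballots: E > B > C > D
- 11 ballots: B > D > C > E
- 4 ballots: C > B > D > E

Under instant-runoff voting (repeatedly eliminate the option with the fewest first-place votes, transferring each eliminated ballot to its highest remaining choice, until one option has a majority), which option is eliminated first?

Round 1: E 19, B 14, D 7, C 4. C has the fewest and is eliminated.
Round 2: E 19, B 18, D 7. D has the fewest and is eliminated.
Round 3: B 25, E 19. B has a majority.

C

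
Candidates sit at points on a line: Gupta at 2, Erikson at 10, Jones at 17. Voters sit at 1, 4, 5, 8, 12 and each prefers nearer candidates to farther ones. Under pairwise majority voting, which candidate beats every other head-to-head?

Gupta

With single-peaked preferences on a line, the Condorcet winner is the candidate closest to the median voter.
The median voter (position 5) is closest to Gupta at 2.
Check: Gupta vs Erikson — voters closer to Gupta: 3 of 5.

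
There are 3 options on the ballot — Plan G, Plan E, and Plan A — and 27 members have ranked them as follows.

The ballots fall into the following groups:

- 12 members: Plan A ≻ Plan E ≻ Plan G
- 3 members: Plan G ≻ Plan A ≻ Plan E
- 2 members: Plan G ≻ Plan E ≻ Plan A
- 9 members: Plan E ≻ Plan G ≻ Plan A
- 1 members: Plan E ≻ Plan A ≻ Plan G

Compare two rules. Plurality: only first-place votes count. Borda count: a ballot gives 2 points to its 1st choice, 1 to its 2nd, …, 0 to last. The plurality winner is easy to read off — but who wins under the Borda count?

Plan E

Plurality first-place counts: Plan G 5, Plan E 10, Plan A 12 → Plan A.
Borda totals: Plan G 19, Plan E 34, Plan A 28 → Plan E.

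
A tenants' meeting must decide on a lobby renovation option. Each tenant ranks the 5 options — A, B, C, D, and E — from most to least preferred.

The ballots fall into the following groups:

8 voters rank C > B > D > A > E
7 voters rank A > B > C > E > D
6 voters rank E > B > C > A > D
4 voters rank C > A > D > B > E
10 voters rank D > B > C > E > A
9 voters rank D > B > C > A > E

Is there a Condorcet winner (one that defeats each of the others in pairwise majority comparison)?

Head-to-head results (44 voters total):
A vs B: B wins 33–11.
A vs C: C wins 37–7.
A vs D: D wins 27–17.
A vs E: A wins 28–16.
B vs C: B wins 32–12.
B vs D: D wins 23–21.
B vs E: B wins 38–6.
C vs D: C wins 25–19.
C vs E: C wins 38–6.
D vs E: D wins 31–13.
No candidate beats all others: B beats C beats D beats B, a majority cycle.

No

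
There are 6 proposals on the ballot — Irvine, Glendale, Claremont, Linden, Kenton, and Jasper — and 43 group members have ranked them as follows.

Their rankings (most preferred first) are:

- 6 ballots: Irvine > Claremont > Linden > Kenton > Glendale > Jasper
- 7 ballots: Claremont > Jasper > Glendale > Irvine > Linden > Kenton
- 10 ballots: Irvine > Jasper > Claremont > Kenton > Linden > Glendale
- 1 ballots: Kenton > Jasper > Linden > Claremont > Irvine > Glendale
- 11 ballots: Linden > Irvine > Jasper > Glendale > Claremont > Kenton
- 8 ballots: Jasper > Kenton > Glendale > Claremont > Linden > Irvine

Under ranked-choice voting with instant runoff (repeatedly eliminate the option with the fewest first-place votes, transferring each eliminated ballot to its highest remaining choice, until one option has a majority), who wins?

Round 1: Irvine 16, Linden 11, Jasper 8, Claremont 7, Kenton 1, Glendale 0. Glendale has the fewest and is eliminated.
Round 2: Irvine 16, Linden 11, Jasper 8, Claremont 7, Kenton 1. Kenton has the fewest and is eliminated.
Round 3: Irvine 16, Linden 11, Jasper 9, Claremont 7. Claremont has the fewest and is eliminated.
Round 4: Irvine 16, Jasper 16, Linden 11. Linden has the fewest and is eliminated.
Round 5: Irvine 27, Jasper 16. Irvine has a majority.

Irvine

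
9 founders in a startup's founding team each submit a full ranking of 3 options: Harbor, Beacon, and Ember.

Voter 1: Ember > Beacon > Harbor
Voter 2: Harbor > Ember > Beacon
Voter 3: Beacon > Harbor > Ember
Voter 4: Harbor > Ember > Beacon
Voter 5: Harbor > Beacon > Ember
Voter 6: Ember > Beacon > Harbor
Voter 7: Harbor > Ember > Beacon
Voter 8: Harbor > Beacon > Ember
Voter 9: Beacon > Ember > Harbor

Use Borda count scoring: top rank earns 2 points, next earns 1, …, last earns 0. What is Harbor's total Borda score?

Borda scores:
  Harbor: 0 + 2 + 1 + 2 + 2 + 0 + 2 + 2 + 0 = 11
  Beacon: 1 + 0 + 2 + 0 + 1 + 1 + 0 + 1 + 2 = 8
  Ember: 2 + 1 + 0 + 1 + 0 + 2 + 1 + 0 + 1 = 8

11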